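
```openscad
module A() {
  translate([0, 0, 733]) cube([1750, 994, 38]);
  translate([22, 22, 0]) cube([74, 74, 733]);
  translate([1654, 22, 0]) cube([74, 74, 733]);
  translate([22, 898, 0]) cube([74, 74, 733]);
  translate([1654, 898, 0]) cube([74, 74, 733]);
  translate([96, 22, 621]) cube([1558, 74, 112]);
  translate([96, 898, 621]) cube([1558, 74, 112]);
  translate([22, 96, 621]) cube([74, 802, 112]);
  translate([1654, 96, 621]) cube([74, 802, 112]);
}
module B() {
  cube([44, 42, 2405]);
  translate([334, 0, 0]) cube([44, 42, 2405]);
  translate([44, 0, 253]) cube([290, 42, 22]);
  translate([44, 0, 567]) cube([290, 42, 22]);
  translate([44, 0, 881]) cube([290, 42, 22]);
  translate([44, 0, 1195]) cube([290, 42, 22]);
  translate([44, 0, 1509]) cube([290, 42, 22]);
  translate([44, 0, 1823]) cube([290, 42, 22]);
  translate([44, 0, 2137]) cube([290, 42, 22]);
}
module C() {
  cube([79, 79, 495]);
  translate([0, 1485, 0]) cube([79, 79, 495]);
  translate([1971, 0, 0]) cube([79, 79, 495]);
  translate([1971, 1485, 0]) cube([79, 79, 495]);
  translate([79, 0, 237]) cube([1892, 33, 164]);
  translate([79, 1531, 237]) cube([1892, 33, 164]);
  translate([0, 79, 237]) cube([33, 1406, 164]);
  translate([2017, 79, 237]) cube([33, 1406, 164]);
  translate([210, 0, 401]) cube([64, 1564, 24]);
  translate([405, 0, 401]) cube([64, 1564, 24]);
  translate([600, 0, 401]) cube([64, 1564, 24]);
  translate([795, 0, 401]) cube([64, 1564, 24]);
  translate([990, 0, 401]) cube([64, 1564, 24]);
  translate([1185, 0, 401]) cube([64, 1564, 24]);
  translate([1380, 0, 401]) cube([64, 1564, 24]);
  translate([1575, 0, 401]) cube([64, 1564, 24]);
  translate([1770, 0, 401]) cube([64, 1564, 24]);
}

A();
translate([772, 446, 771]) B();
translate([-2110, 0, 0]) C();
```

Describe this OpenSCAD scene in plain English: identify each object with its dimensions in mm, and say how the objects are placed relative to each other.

A is a table with a 1750×994 mm rectangular top, 38 mm thick, top surface at z = 771 mm, supported by four 74×74 mm square legs, each inset 22 mm from the nearest pair of top edges, running from the floor. Four apron rails, 74 mm thick and 112 mm tall, run between adjacent legs with their top edges flush with the underside of the top and their outer faces flush with the legs' outer faces.

B is a wooden ladder with two side rails of 44×42 mm section and 2405 mm height, set 378 mm apart overall. Between them run 7 rectangular rungs (42 mm deep, 22 mm thick), front faces flush with the rails' −y face. The bottom of the first rung is 253 mm above the floor and each subsequent rung is 314 mm higher than the one below.

C is a bed frame 2050 mm long (x) by 1564 mm wide (y). Four 79×79 mm corner posts, 495 mm tall, at the corners of the footprint. Four rails of 33 mm thickness and 164 mm height run between adjacent posts with their undersides at z = 237 mm, their outer faces flush with the outside of the frame (the two x-running rails run between the posts' inner faces; the two y-running rails run between the posts' inner faces). 9 slats, each 64 mm wide (x) and 24 mm thick, lie across the top of the two x-running rails, running the full 1564 mm width of the frame in y; the slats are evenly spaced along x between the inner faces of the end posts with equal gaps (rounded down to the nearest mm) at the −x end and between each pair — any rounding remainder accumulates at the +x end.

The ladder is on top of the table. The bed frame is on the floor beside the table on its −x side.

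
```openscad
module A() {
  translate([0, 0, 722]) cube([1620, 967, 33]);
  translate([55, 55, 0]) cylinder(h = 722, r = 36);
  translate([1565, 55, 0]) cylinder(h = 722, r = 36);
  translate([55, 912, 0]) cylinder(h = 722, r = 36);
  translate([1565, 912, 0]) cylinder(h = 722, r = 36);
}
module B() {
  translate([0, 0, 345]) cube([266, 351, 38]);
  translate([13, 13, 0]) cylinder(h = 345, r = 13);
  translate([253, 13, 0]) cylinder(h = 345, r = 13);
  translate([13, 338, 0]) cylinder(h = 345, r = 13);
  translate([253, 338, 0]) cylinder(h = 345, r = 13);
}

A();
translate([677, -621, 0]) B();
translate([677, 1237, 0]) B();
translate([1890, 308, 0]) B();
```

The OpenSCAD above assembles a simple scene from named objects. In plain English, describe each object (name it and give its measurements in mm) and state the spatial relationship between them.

A is a table with a 1620×967 mm rectangular top, 33 mm thick, top surface at z = 755 mm, supported by four round legs of 72 mm diameter, each leg's bounding box inset 19 mm from the nearest pair of top edges, running from the floor.

B is a four-legged stool. The seat is a 266×351×38 mm slab whose top surface is at z = 383 mm; four round legs, each 26 mm in diameter, run from the floor (z = 0) to the underside of the seat, each leg's axis is inset half a diameter from the nearest pair of seat edges (so the leg's bounding box is flush with the corner).

Three stools sit around the table at the −y, +y, +x sides.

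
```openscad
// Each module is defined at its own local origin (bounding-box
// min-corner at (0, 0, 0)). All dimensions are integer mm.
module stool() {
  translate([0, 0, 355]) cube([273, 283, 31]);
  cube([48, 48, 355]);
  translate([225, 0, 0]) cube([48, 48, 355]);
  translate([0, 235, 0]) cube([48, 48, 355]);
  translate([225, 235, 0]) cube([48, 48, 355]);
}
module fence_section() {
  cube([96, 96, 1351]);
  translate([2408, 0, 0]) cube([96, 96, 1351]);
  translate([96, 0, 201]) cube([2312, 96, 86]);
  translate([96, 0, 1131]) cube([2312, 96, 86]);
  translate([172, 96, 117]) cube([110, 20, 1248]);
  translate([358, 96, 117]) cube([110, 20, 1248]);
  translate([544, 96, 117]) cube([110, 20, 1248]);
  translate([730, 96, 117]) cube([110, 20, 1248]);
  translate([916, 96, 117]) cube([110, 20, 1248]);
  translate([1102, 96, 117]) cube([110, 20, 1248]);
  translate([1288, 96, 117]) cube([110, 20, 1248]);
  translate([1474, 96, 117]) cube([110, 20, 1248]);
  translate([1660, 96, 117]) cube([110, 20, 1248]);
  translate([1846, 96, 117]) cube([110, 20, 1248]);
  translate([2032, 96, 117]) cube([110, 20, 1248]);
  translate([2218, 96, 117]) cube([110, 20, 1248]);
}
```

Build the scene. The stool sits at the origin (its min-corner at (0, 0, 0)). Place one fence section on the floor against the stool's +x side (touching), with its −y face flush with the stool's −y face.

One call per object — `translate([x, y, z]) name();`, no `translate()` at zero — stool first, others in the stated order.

stool();
translate([273, 0, 0]) fence_section();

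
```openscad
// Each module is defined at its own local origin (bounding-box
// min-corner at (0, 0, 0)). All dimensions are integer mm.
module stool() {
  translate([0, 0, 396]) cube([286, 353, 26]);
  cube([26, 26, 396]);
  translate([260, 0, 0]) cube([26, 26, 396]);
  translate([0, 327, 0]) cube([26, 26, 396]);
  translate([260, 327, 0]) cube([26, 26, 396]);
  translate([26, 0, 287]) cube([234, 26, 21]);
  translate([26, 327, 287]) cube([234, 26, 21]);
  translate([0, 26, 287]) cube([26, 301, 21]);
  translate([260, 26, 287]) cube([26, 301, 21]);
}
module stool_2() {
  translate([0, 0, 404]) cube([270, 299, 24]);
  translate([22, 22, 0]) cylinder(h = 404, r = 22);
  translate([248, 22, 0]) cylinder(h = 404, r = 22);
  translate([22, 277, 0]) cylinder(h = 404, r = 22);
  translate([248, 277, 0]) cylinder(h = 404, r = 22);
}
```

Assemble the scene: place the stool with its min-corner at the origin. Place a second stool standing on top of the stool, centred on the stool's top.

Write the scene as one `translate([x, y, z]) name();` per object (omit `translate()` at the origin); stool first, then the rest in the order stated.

stool();
translate([8, 27, 422]) stool_2();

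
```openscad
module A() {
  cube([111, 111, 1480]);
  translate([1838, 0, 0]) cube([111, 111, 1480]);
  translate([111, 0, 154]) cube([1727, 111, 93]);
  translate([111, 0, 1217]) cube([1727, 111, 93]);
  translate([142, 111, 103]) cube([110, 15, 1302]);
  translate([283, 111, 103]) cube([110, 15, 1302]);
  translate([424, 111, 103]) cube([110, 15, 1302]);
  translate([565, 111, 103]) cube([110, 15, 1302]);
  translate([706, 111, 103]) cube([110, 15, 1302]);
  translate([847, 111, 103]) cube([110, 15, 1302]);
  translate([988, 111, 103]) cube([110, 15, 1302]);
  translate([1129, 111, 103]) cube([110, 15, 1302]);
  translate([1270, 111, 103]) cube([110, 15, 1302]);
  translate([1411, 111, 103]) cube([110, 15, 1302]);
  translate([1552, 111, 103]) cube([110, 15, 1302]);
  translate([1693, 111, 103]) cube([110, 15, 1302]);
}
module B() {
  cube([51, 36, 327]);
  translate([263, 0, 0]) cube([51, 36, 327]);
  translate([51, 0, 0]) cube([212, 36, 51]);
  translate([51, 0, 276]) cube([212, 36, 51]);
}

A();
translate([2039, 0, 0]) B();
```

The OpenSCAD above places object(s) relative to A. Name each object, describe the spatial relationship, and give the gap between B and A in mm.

The picture frame's nearest face is 90 mm from the fence section's +x face.

A is a fence section. B is a picture frame. The picture frame is on the floor beside the fence section on its +x side. The gap between the picture frame and the fence section is 90 mm.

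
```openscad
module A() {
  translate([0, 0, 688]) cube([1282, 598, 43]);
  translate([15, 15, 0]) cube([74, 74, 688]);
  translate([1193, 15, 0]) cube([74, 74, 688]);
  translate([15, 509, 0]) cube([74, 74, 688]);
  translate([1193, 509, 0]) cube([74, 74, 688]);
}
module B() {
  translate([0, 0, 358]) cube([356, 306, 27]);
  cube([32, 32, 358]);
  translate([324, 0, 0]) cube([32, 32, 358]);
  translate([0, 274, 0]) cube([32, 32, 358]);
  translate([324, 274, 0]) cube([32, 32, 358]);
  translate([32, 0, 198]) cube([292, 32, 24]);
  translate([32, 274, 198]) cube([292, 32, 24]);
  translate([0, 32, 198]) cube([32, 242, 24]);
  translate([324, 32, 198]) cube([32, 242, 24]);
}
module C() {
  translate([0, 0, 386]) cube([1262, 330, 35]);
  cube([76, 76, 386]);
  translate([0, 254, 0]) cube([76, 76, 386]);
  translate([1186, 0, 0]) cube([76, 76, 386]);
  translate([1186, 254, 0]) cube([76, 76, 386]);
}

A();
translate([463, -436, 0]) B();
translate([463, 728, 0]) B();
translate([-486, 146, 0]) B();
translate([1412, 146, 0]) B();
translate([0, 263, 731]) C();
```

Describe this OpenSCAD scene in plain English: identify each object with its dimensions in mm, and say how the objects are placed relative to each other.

A is a table: top 1282 mm (x) × 598 mm (y), 43 mm thick, upper face at z = 731 mm, on four 74×74 mm square legs, each inset 15 mm from the nearest pair of top edges, running from z = 0 to the bottom of the top.

B is a four-legged stool. The seat is a 356×306×27 mm slab whose top surface is at z = 385 mm; four square legs, each 32×32 mm in cross-section, run from the floor (z = 0) to the underside of the seat, each flush with a corner of the seat. Four stretchers, 32 mm wide and 24 mm tall, connect adjacent legs with their undersides at z = 198 mm, each running between the inner faces of the legs it joins and aligned with the legs' outer faces on the other axis.

C is a bench: a 1262×330 mm seat slab, 35 mm thick, top at z = 421 mm, on four 76×76 mm square legs flush with the seat corners and standing on z = 0.

Four stools sit around the table at the −y, +y, −x, +x sides. The bench is on top of the table.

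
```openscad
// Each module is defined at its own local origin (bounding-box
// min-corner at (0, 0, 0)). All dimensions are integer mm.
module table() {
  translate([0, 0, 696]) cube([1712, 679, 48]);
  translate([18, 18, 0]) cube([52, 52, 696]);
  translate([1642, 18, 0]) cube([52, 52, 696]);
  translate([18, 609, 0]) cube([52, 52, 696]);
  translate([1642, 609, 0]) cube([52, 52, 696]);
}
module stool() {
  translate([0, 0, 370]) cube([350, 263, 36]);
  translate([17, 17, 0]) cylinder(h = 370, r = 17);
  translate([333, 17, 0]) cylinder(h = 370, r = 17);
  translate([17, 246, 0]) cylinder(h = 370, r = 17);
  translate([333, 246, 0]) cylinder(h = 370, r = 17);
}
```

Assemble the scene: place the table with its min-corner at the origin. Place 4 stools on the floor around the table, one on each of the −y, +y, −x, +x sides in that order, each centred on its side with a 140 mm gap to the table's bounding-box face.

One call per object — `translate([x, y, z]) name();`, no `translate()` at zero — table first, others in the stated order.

table();
translate([681, -403, 0]) stool();
translate([681, 819, 0]) stool();
translate([-490, 208, 0]) stool();
translate([1852, 208, 0]) stool();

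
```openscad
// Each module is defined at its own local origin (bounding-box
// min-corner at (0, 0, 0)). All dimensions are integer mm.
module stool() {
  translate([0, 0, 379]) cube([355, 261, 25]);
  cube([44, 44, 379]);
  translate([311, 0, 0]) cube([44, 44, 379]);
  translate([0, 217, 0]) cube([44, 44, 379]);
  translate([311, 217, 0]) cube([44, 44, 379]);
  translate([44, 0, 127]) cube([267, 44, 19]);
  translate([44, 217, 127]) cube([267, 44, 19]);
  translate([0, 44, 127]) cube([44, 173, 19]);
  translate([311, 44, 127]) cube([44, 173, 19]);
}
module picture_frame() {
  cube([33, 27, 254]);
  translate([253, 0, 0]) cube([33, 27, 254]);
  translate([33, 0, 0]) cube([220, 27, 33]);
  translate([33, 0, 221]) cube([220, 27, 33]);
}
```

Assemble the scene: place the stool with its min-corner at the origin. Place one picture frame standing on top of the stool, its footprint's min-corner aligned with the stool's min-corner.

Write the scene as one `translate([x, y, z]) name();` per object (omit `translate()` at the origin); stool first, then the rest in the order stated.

stool();
translate([0, 0, 404]) picture_frame();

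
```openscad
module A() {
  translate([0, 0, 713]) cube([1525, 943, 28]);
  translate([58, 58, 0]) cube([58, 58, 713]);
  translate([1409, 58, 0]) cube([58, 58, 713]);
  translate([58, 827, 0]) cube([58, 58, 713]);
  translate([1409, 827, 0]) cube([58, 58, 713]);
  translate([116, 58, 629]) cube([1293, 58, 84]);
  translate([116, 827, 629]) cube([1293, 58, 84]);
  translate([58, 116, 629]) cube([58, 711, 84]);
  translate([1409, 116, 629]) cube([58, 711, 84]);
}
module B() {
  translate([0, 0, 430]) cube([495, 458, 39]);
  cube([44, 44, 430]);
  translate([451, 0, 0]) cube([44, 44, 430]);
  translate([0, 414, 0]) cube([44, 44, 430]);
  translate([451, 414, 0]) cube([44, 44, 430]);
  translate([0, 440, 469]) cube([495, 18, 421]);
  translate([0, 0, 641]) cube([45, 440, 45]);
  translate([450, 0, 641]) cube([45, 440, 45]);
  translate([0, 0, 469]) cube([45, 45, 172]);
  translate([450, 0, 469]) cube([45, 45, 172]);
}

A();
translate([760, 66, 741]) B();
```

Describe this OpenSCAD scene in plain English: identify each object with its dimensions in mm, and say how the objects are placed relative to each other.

A is a table with a 1525×943 mm rectangular top, 28 mm thick, top surface at z = 741 mm, supported by four 58×58 mm square legs, each inset 58 mm from the nearest pair of top edges, running from the floor. Four apron rails, 58 mm thick and 84 mm tall, run between adjacent legs with their top edges flush with the underside of the top and their outer faces flush with the legs' outer faces.

B is a chair: 495×458 mm seat, 39 mm thick, top at z = 469 mm, on four 44 mm square corner legs flush with the seat edges. A 18 mm thick backrest slab spans the full seat width, extending 421 mm above the seat top, its back face flush with the seat's +y edge. Two armrests of 45×45 mm section run along each side from the seat's front edge to the front of the backrest, top faces 217 mm above the seat top and outer faces flush with the seat's x-edges; a 45×45 mm post under the front of each armrest stands on the seat at the front corner.

The chair is on top of the table.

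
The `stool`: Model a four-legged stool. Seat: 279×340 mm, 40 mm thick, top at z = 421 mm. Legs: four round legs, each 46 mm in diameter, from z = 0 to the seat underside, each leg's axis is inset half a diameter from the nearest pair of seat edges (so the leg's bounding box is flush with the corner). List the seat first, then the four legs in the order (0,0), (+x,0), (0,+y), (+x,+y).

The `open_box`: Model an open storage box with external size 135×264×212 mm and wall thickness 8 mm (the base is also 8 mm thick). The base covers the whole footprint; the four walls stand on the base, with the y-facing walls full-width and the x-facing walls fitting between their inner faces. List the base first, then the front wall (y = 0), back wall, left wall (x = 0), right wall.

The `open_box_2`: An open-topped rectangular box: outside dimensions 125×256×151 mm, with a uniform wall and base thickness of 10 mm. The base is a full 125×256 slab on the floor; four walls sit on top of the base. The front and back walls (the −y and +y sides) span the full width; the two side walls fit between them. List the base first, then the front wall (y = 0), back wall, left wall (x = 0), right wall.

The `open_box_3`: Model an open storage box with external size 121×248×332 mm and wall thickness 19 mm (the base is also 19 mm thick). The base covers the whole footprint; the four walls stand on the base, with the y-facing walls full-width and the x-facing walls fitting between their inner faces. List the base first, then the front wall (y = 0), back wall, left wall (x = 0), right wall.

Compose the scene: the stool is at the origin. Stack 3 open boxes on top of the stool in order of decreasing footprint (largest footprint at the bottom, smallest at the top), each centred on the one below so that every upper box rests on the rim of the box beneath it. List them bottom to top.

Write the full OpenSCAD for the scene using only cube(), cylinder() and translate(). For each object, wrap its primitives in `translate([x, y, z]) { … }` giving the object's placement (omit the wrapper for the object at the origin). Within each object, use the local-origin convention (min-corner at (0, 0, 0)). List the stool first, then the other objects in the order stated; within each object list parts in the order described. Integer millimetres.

translate([0, 0, 381]) cube([279, 340, 40]);
translate([23, 23, 0]) cylinder(h = 381, r = 23);
translate([256, 23, 0]) cylinder(h = 381, r = 23);
translate([23, 317, 0]) cylinder(h = 381, r = 23);
translate([256, 317, 0]) cylinder(h = 381, r = 23);
translate([72, 38, 421]) {
  cube([135, 264, 8]);
  translate([0, 0, 8]) cube([135, 8, 204]);
  translate([0, 256, 8]) cube([135, 8, 204]);
  translate([0, 8, 8]) cube([8, 248, 204]);
  translate([127, 8, 8]) cube([8, 248, 204]);
}
translate([77, 42, 633]) {
  cube([125, 256, 10]);
  translate([0, 0, 10]) cube([125, 10, 141]);
  translate([0, 246, 10]) cube([125, 10, 141]);
  translate([0, 10, 10]) cube([10, 236, 141]);
  translate([115, 10, 10]) cube([10, 236, 141]);
}
translate([79, 46, 784]) {
  cube([121, 248, 19]);
  translate([0, 0, 19]) cube([121, 19, 313]);
  translate([0, 229, 19]) cube([121, 19, 313]);
  translate([0, 19, 19]) cube([19, 210, 313]);
  translate([102, 19, 19]) cube([19, 210, 313]);
}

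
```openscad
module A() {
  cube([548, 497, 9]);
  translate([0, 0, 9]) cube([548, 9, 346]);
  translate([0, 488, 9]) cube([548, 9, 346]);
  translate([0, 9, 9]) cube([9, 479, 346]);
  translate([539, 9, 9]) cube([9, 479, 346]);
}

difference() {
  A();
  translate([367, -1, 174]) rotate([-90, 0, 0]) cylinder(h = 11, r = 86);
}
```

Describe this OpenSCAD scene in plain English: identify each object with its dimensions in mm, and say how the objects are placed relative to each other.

A is an open storage box with external size 548×497×355 mm and wall thickness 9 mm (the base is also 9 mm thick). The base covers the whole footprint; the four walls stand on the base, with the y-facing walls full-width and the x-facing walls fitting between their inner faces.

The open box has a circular hole of radius 86 mm through its front wall, centred at (x = 367, z = 174).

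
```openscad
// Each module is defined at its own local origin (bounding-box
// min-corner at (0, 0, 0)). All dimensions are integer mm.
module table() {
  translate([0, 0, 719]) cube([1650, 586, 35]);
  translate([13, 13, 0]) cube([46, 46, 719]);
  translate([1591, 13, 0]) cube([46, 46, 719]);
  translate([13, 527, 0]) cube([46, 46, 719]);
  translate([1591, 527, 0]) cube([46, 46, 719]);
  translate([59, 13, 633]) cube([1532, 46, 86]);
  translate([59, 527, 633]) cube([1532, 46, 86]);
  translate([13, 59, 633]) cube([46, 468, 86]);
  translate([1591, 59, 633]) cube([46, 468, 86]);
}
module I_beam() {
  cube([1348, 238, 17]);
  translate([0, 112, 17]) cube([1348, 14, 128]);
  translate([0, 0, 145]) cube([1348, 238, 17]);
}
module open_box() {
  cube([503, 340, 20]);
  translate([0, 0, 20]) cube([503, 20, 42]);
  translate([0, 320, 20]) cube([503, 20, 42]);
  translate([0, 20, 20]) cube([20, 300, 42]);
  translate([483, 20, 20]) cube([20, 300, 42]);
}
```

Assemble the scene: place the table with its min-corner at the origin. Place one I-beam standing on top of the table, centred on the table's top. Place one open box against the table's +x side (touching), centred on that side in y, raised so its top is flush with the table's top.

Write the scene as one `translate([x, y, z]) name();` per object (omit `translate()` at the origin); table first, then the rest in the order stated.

table();
translate([151, 174, 754]) I_beam();
translate([1650, 123, 692]) open_box();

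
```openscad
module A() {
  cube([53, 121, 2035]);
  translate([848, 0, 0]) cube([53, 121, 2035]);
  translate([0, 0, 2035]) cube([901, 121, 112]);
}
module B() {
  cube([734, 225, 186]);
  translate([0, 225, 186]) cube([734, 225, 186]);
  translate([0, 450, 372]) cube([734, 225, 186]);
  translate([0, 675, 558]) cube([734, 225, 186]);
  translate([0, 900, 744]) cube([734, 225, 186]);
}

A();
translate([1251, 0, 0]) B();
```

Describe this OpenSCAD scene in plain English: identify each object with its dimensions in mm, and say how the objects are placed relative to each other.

A is a door frame. The clear opening is 795 mm wide and 2035 mm high. Two 53 mm wide jambs, 121 mm deep, stand either side of the opening from the floor to the top of the opening. A 112 mm thick head sits across the top of both jambs, spanning the full outside width of the frame.

B is a run of 5 identical solid stair steps. Each tread is 734×225 mm and each step block is 186 mm high. Step 1 rests on the floor; step k is offset from step 1 by (k−1)×225 mm in y and (k−1)×186 mm in z.

The staircase is on the floor beside the door frame on its +x side.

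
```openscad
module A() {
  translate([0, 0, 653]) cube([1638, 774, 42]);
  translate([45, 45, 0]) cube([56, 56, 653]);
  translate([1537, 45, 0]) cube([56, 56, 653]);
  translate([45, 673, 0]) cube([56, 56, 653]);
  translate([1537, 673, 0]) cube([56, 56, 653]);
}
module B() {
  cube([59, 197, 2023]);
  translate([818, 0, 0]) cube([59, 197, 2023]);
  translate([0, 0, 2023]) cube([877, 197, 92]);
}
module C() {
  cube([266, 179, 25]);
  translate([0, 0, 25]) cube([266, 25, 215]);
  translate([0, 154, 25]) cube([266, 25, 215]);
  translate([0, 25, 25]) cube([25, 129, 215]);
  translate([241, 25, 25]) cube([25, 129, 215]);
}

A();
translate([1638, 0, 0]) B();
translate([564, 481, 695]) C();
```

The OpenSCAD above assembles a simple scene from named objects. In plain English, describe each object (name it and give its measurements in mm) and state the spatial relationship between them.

A is a rectangular dining table. The top is 1638×774×42 mm with its upper surface at z = 695 mm. It stands on four 56×56 mm square legs, each inset 45 mm from the nearest pair of top edges, running from the floor to the underside of the top.

B is a door frame. The clear opening is 759 mm wide and 2023 mm high. Two 59 mm wide jambs, 197 mm deep, stand either side of the opening from the floor to the top of the opening. A 92 mm thick head sits across the top of both jambs, spanning the full outside width of the frame.

C is an open-topped rectangular box: outside dimensions 266×179×240 mm, with a uniform wall and base thickness of 25 mm. The base is a full 266×179 slab on the floor; four walls sit on top of the base. The front and back walls (the −y and +y sides) span the full width; the two side walls fit between them.

The door frame is against the table's +x side, with their −y faces flush. The open box is on top of the table.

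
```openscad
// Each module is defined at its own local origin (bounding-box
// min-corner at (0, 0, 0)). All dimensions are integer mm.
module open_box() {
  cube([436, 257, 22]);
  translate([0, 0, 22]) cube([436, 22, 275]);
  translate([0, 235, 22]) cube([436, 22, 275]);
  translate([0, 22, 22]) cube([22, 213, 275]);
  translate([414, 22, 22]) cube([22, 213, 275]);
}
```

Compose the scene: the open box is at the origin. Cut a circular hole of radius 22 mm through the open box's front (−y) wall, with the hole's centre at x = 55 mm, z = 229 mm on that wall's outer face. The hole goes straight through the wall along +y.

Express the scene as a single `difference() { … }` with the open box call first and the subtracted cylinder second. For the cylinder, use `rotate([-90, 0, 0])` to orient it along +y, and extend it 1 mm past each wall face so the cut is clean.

difference() {
  open_box();
  translate([55, -1, 229]) rotate([-90, 0, 0]) cylinder(h = 24, r = 22);
}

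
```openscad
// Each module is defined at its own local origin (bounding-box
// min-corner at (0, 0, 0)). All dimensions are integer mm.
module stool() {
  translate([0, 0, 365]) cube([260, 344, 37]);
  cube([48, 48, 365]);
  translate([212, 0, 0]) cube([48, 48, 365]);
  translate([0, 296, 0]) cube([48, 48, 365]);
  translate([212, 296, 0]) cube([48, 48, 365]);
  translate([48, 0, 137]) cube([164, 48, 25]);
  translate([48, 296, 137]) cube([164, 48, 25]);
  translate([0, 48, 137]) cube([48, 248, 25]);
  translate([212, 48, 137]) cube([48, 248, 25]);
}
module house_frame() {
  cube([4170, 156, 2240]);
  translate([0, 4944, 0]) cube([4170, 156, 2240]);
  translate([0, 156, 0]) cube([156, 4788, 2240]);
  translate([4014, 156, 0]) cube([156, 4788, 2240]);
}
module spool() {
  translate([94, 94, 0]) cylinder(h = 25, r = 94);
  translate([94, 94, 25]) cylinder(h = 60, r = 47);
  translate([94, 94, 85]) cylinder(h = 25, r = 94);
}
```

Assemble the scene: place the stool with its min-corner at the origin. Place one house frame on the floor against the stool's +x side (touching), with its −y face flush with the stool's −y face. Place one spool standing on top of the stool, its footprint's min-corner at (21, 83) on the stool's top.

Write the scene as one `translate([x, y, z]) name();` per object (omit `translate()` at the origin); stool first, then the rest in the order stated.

stool();
translate([260, 0, 0]) house_frame();
translate([21, 83, 402]) spool();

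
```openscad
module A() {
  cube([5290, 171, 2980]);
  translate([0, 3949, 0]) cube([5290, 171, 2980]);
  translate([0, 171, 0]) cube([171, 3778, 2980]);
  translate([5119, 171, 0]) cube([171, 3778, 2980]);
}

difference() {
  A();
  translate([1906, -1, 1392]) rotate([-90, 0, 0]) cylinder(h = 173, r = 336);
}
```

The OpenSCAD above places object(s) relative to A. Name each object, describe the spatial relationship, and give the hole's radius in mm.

A is a house frame. The house frame has a circular hole through its front wall. The hole's radius is 336 mm.

The subtracted cylinder has r = 336 mm.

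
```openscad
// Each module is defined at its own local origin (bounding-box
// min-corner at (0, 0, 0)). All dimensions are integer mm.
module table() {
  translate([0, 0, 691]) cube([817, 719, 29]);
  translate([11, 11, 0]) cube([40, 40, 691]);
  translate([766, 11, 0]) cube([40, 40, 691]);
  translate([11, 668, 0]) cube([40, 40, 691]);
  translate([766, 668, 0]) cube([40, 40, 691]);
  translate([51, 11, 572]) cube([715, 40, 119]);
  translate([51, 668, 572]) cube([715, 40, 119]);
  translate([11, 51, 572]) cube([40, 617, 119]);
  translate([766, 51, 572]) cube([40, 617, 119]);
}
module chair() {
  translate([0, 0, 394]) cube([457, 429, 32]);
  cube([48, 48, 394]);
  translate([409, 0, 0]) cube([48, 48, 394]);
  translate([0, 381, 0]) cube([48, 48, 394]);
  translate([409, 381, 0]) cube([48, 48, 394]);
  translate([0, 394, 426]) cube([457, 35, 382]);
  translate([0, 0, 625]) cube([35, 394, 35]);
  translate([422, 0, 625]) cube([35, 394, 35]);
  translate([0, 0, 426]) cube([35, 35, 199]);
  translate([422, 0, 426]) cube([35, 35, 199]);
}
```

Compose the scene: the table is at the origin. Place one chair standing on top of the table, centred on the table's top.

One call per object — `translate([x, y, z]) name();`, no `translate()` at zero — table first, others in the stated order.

table();
translate([180, 145, 720]) chair();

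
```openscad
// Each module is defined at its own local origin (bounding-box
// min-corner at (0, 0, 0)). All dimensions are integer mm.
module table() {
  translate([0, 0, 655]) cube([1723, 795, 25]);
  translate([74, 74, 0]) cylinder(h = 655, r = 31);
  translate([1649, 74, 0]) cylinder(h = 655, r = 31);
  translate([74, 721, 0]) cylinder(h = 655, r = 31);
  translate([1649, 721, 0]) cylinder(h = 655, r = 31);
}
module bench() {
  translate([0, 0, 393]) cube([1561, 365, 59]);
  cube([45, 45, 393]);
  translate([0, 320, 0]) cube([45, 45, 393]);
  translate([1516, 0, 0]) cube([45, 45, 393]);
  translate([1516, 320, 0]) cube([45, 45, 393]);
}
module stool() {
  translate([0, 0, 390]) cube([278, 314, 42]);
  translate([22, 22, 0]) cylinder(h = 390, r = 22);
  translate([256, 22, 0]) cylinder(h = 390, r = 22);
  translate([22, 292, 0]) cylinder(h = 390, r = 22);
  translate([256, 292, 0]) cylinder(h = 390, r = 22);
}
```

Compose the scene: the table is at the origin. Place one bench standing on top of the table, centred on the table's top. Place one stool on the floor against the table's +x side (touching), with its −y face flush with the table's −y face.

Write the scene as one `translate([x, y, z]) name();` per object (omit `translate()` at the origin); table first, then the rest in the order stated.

table();
translate([81, 215, 680]) bench();
translate([1723, 0, 0]) stool();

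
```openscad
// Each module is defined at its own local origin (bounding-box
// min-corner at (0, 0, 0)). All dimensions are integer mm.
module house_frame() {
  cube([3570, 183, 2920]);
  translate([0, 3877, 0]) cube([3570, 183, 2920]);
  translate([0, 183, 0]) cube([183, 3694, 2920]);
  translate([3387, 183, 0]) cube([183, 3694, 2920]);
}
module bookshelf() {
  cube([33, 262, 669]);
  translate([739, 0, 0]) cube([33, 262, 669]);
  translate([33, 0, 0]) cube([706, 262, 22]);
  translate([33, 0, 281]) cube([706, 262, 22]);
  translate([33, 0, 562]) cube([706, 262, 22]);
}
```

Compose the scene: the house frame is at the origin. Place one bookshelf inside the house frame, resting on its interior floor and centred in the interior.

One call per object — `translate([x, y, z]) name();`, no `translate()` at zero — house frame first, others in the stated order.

house_frame();
translate([1399, 1899, 0]) bookshelf();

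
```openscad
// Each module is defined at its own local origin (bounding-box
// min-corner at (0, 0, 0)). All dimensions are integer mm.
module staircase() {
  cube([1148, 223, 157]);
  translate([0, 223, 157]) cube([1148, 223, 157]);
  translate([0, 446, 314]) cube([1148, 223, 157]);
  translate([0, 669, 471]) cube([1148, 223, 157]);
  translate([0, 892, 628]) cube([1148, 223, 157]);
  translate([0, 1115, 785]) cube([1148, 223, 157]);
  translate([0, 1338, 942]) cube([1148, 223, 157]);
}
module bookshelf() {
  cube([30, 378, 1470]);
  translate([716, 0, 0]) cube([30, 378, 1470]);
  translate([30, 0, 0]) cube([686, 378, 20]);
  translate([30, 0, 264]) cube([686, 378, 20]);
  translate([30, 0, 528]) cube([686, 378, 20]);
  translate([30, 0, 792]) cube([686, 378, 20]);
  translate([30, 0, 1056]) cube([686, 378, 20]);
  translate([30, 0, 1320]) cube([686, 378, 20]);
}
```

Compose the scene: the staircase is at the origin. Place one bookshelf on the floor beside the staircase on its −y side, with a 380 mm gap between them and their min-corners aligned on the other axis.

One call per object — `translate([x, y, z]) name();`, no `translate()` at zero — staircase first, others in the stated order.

staircase();
translate([0, -758, 0]) bookshelf();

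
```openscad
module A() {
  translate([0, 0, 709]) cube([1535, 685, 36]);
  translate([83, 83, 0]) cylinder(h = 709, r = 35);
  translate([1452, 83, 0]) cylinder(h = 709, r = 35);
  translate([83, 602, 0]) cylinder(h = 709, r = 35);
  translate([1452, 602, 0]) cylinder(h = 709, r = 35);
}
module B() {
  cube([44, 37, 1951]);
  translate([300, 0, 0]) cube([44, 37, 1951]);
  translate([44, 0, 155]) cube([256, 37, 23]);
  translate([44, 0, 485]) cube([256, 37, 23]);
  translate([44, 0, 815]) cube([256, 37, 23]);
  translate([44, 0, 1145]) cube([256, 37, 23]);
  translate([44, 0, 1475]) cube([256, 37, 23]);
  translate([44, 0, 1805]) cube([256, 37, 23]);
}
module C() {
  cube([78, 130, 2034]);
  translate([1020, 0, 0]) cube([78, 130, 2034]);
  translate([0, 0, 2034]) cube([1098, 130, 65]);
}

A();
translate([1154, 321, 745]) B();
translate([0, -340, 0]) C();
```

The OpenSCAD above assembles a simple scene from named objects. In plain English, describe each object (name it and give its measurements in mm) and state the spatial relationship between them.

A is a table with a 1535×685 mm rectangular top, 36 mm thick, top surface at z = 745 mm, supported by four round legs of 70 mm diameter, each leg's bounding box inset 48 mm from the nearest pair of top edges, running from the floor.

B is a straight ladder. Two 44×37 mm vertical rails, 1951 mm tall, stand 344 mm apart (outside-to-outside) with their front faces coplanar on the −y side. 6 rungs, each 37 mm deep and 23 mm tall, span between the inner faces of the rails, front faces flush with the rails. The lowest rung's underside is at z = 155 mm and rungs are spaced 330 mm apart (underside to underside).

C is a rectangular door frame: two vertical jambs of 78×130 mm section, 2034 mm tall, with a clear opening 942 mm wide between their inner faces. A header 65 mm tall and 130 mm deep lies on top of the jambs and spans the full outside width.

The ladder is on top of the table. The door frame is on the floor beside the table on its −y side.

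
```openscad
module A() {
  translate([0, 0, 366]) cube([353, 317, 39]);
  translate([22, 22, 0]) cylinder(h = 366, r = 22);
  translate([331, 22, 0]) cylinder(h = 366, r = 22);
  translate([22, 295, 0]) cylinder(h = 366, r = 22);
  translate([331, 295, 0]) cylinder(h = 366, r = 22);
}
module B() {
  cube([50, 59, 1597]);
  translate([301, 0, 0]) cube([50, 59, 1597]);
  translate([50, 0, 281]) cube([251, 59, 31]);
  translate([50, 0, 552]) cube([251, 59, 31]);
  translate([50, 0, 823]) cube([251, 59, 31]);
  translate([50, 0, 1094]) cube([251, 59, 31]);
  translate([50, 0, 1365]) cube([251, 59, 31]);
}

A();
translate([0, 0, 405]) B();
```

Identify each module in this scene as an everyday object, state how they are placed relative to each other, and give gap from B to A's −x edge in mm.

The ladder's min-x is at 0; the stool's min-x is 0; gap = 0 mm.

A is a stool. B is a ladder. The ladder is on top of the stool. The gap from the ladder to the stool's −x edge is 0 mm.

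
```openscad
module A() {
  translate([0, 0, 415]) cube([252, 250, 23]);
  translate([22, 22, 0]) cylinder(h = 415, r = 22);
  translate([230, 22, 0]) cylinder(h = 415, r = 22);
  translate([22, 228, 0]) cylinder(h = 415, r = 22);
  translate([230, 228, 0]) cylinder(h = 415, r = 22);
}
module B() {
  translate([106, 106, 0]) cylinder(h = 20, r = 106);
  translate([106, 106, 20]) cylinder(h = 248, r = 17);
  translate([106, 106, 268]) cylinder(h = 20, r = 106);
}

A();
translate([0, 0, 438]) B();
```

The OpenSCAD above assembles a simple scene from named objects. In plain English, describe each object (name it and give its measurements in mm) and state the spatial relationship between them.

A is a four-legged stool. The seat is a 252×250×23 mm slab whose top surface is at z = 438 mm; four round legs, each 44 mm in diameter, run from the floor (z = 0) to the underside of the seat, each leg's axis is inset half a diameter from the nearest pair of seat edges (so the leg's bounding box is flush with the corner).

B is a spool: two coaxial disc flanges of radius 106 mm and thickness 20 mm, joined by a core cylinder of radius 17 mm and height 248 mm. The lower flange rests on z = 0 and the three cylinders share a vertical axis.

The spool is on top of the stool.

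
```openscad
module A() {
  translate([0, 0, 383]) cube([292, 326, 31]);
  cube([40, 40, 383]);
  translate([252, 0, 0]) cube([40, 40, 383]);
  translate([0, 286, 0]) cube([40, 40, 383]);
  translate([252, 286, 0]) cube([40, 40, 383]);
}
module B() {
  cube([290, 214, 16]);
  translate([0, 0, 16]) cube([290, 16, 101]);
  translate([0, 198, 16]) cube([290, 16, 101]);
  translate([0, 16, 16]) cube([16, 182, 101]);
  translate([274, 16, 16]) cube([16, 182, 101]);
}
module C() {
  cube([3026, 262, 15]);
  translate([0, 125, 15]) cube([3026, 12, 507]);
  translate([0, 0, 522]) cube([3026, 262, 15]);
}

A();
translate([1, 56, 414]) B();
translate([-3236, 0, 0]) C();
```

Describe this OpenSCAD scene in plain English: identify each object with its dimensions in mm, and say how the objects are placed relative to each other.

A is a four-legged stool. The seat is 292×326 mm, 31 mm thick, top at z = 414 mm. It stands on four square legs, each 40×40 mm in cross-section, from z = 0 to the seat underside, each flush with a corner of the seat.

B is an open storage box with external size 290×214×117 mm and wall thickness 16 mm (the base is also 16 mm thick). The base covers the whole footprint; the four walls stand on the base, with the y-facing walls full-width and the x-facing walls fitting between their inner faces.

C is an I-beam lying along x, 3026 mm long. Overall section height 537 mm. Two flanges 262 mm wide (y) and 15 mm thick, one on the floor and one at the top; a web 12 mm thick runs between them, centred on the flange width.

The open box is on top of the stool, centred. The I-beam is on the floor beside the stool on its −x side.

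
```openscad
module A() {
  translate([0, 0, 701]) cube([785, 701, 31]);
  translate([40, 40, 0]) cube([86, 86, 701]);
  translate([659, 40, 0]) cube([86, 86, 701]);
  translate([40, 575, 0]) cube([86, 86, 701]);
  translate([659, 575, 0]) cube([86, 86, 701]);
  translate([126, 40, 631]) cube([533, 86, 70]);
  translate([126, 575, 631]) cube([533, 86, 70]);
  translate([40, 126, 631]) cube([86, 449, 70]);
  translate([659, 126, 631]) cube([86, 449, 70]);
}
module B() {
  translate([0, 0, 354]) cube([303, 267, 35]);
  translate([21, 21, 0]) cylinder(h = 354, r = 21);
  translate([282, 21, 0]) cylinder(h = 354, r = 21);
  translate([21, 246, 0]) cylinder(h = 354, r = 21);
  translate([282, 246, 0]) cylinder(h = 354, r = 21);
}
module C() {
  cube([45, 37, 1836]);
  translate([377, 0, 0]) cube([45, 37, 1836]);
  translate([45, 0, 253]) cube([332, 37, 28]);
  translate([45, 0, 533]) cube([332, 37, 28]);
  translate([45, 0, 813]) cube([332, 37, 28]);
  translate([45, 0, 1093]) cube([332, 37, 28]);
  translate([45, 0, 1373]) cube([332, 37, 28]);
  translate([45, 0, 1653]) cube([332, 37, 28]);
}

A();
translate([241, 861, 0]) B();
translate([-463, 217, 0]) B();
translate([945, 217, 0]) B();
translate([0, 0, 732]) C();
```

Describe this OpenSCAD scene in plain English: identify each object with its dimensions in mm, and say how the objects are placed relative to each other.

A is a rectangular dining table. The top is 785×701×31 mm with its upper surface at z = 732 mm. It stands on four 86×86 mm square legs, each inset 40 mm from the nearest pair of top edges, running from the floor to the underside of the top. Four apron rails, 86 mm thick and 70 mm tall, run between adjacent legs with their top edges flush with the underside of the top and their outer faces flush with the legs' outer faces.

B is a four-legged stool. The seat is 303×267 mm, 35 mm thick, top at z = 389 mm. It stands on four round legs, each 42 mm in diameter, from z = 0 to the seat underside, each leg's axis is inset half a diameter from the nearest pair of seat edges (so the leg's bounding box is flush with the corner).

C is a straight ladder. Two 45×37 mm vertical rails, 1836 mm tall, stand 422 mm apart (outside-to-outside) with their front faces coplanar on the −y side. 6 rungs, each 37 mm deep and 28 mm tall, span between the inner faces of the rails, front faces flush with the rails. The lowest rung's underside is at z = 253 mm and rungs are spaced 280 mm apart (underside to underside).

Three stools sit around the table at the +y, −x, +x sides. The ladder is on top of the table.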